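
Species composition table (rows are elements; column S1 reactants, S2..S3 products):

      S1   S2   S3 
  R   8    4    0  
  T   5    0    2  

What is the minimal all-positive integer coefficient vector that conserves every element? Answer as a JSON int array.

R: 2·8 = 16 | 4·4+5·0 = 16
T: 2·5 = 10 | 4·0+5·2 = 10
gcd(2,4,5) = 1

Coefficients: [2, 4, 5]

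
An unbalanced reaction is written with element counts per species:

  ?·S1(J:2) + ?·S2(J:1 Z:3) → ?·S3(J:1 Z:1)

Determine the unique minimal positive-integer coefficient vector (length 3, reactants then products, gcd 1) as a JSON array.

Coefficients: [1, 1, 3]

J: 1·2+1·1 = 3 | 3·1 = 3
Z: 1·0+1·3 = 3 | 3·1 = 3
gcd(1,1,3) = 1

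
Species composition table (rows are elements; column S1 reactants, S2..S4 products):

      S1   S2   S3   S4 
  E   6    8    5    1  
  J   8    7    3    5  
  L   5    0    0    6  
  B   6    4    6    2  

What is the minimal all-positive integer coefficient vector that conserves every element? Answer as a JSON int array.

Coefficients: [6, 2, 3, 5]

E: 6·6 = 36 | 2·8+3·5+5·1 = 36
J: 6·8 = 48 | 2·7+3·3+5·5 = 48
L: 6·5 = 30 | 2·0+3·0+5·6 = 30
B: 6·6 = 36 | 2·4+3·6+5·2 = 36
gcd(6,2,3,5) = 1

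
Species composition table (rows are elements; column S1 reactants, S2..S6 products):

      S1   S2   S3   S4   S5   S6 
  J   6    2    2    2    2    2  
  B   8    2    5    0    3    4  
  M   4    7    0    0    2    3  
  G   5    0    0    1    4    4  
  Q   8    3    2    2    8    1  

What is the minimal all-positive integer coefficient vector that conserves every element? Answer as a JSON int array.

J: 5·6 = 30 | 1·2+4·2+5·2+2·2+3·2 = 30
B: 5·8 = 40 | 1·2+4·5+5·0+2·3+3·4 = 40
M: 5·4 = 20 | 1·7+4·0+5·0+2·2+3·3 = 20
G: 5·5 = 25 | 1·0+4·0+5·1+2·4+3·4 = 25
Q: 5·8 = 40 | 1·3+4·2+5·2+2·8+3·1 = 40
gcd(5,1,4,5,2,3) = 1

Coefficients: [5, 1, 4, 5, 2, 3]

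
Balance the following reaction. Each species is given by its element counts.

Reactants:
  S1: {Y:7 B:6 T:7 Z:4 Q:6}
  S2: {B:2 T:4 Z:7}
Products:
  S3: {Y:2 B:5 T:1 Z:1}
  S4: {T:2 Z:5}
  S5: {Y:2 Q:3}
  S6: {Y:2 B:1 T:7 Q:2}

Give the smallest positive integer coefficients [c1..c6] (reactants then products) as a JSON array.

Y: 4·7+2·0 = 28 | 5·2+5·0+6·2+3·2 = 28
B: 4·6+2·2 = 28 | 5·5+5·0+6·0+3·1 = 28
T: 4·7+2·4 = 36 | 5·1+5·2+6·0+3·7 = 36
Z: 4·4+2·7 = 30 | 5·1+5·5+6·0+3·0 = 30
Q: 4·6+2·0 = 24 | 5·0+5·0+6·3+3·2 = 24
gcd(4,2,5,5,6,3) = 1

Coefficients: [4, 2, 5, 5, 6, 3]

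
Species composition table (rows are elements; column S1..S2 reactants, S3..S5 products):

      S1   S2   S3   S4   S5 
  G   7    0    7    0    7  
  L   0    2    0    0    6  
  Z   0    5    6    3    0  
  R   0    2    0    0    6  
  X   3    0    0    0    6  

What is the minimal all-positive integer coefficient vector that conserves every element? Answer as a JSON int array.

Coefficients: [2, 3, 1, 3, 1]

G: 2·7+3·0 = 14 | 1·7+3·0+1·7 = 14
L: 2·0+3·2 = 6 | 1·0+3·0+1·6 = 6
Z: 2·0+3·5 = 15 | 1·6+3·3+1·0 = 15
R: 2·0+3·2 = 6 | 1·0+3·0+1·6 = 6
X: 2·3+3·0 = 6 | 1·0+3·0+1·6 = 6
gcd(2,3,1,3,1) = 1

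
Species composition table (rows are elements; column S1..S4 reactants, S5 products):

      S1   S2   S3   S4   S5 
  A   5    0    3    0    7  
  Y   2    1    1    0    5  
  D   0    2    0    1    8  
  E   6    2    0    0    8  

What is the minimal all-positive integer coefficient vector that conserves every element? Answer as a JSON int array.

Coefficients: [1, 5, 3, 6, 2]

A: 1·5+5·0+3·3+6·0 = 14 | 2·7 = 14
Y: 1·2+5·1+3·1+6·0 = 10 | 2·5 = 10
D: 1·0+5·2+3·0+6·1 = 16 | 2·8 = 16
E: 1·6+5·2+3·0+6·0 = 16 | 2·8 = 16
gcd(1,5,3,6,2) = 1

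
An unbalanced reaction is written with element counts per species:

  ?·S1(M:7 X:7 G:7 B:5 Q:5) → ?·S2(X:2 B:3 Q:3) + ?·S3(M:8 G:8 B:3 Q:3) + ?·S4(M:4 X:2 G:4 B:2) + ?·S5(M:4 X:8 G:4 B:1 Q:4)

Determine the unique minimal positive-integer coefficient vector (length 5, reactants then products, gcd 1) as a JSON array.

Coefficients: [4, 3, 1, 3, 2]

M: 4·7 = 28 | 3·0+1·8+3·4+2·4 = 28
X: 4·7 = 28 | 3·2+1·0+3·2+2·8 = 28
G: 4·7 = 28 | 3·0+1·8+3·4+2·4 = 28
B: 4·5 = 20 | 3·3+1·3+3·2+2·1 = 20
Q: 4·5 = 20 | 3·3+1·3+3·0+2·4 = 20
gcd(4,3,1,3,2) = 1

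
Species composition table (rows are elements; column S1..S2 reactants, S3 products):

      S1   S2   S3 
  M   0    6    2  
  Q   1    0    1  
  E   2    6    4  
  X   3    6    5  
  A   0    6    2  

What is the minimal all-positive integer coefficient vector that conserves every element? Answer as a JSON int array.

Coefficients: [3, 1, 3]

M: 3·0+1·6 = 6 | 3·2 = 6
Q: 3·1+1·0 = 3 | 3·1 = 3
E: 3·2+1·6 = 12 | 3·4 = 12
X: 3·3+1·6 = 15 | 3·5 = 15
A: 3·0+1·6 = 6 | 3·2 = 6
gcd(3,1,3) = 1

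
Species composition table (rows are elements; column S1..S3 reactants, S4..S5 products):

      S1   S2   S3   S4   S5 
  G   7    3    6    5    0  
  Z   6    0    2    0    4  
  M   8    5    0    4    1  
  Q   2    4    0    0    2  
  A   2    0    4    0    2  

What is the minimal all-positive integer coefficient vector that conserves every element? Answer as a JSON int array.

Coefficients: [3, 1, 1, 6, 5]

G: 3·7+1·3+1·6 = 30 | 6·5+5·0 = 30
Z: 3·6+1·0+1·2 = 20 | 6·0+5·4 = 20
M: 3·8+1·5+1·0 = 29 | 6·4+5·1 = 29
Q: 3·2+1·4+1·0 = 10 | 6·0+5·2 = 10
A: 3·2+1·0+1·4 = 10 | 6·0+5·2 = 10
gcd(3,1,1,6,5) = 1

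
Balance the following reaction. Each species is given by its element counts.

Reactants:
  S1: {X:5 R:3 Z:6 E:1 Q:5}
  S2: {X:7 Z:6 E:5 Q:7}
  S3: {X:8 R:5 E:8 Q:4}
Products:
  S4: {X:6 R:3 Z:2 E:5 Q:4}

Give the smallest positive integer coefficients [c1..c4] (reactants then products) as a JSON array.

X: 1·5+1·7+3·8 = 36 | 6·6 = 36
R: 1·3+1·0+3·5 = 18 | 6·3 = 18
Z: 1·6+1·6+3·0 = 12 | 6·2 = 12
E: 1·1+1·5+3·8 = 30 | 6·5 = 30
Q: 1·5+1·7+3·4 = 24 | 6·4 = 24
gcd(1,1,3,6) = 1

Coefficients: [1, 1, 3, 6]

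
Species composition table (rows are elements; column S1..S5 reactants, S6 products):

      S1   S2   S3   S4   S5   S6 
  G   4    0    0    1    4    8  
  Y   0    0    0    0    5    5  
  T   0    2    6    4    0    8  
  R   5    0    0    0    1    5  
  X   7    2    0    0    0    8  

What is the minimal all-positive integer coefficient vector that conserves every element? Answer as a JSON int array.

G: 4·4+6·0+2·0+4·1+5·4 = 40 | 5·8 = 40
Y: 4·0+6·0+2·0+4·0+5·5 = 25 | 5·5 = 25
T: 4·0+6·2+2·6+4·4+5·0 = 40 | 5·8 = 40
R: 4·5+6·0+2·0+4·0+5·1 = 25 | 5·5 = 25
X: 4·7+6·2+2·0+4·0+5·0 = 40 | 5·8 = 40
gcd(4,6,2,4,5,5) = 1

Coefficients: [4, 6, 2, 4, 5, 5]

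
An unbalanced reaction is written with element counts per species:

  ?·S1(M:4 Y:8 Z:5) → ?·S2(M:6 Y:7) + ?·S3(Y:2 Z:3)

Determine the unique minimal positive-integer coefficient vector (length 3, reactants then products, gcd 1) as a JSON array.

Coefficients: [3, 2, 5]

M: 3·4 = 12 | 2·6+5·0 = 12
Y: 3·8 = 24 | 2·7+5·2 = 24
Z: 3·5 = 15 | 2·0+5·3 = 15
gcd(3,2,5) = 1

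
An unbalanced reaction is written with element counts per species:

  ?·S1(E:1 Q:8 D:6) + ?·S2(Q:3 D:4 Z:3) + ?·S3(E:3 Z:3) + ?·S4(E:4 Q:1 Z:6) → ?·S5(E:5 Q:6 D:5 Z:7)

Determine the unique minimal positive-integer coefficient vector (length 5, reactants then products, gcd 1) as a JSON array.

E: 3·1+3·0+5·3+3·4 = 30 | 6·5 = 30
Q: 3·8+3·3+5·0+3·1 = 36 | 6·6 = 36
D: 3·6+3·4+5·0+3·0 = 30 | 6·5 = 30
Z: 3·0+3·3+5·3+3·6 = 42 | 6·7 = 42
gcd(3,3,5,3,6) = 1

Coefficients: [3, 3, 5, 3, 6]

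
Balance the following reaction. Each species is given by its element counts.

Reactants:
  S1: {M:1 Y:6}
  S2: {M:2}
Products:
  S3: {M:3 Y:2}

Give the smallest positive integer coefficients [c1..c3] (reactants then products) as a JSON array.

M: 1·1+4·2 = 9 | 3·3 = 9
Y: 1·6+4·0 = 6 | 3·2 = 6
gcd(1,4,3) = 1

Coefficients: [1, 4, 3]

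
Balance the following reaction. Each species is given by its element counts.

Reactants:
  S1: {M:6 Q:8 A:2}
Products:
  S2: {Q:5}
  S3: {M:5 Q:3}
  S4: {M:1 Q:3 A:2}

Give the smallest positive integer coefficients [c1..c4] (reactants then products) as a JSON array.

M: 5·6 = 30 | 2·0+5·5+5·1 = 30
Q: 5·8 = 40 | 2·5+5·3+5·3 = 40
A: 5·2 = 10 | 2·0+5·0+5·2 = 10
gcd(5,2,5,5) = 1

Coefficients: [5, 2, 5, 5]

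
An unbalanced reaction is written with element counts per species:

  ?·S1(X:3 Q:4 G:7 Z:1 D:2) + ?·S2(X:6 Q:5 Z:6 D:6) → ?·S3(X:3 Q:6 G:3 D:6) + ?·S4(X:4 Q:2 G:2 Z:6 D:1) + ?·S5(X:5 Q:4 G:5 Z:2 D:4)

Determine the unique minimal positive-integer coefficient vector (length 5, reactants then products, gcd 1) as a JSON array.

X: 6·3+6·6 = 54 | 5·3+6·4+3·5 = 54
Q: 6·4+6·5 = 54 | 5·6+6·2+3·4 = 54
G: 6·7+6·0 = 42 | 5·3+6·2+3·5 = 42
Z: 6·1+6·6 = 42 | 5·0+6·6+3·2 = 42
D: 6·2+6·6 = 48 | 5·6+6·1+3·4 = 48
gcd(6,6,5,6,3) = 1

Coefficients: [6, 6, 5, 6, 3]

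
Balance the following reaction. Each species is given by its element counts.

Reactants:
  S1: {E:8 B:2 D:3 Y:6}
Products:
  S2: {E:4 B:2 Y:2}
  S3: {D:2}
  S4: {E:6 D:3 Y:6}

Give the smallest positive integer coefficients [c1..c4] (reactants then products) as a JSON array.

E: 6·8 = 48 | 6·4+3·0+4·6 = 48
B: 6·2 = 12 | 6·2+3·0+4·0 = 12
D: 6·3 = 18 | 6·0+3·2+4·3 = 18
Y: 6·6 = 36 | 6·2+3·0+4·6 = 36
gcd(6,6,3,4) = 1

Coefficients: [6, 6, 3, 4]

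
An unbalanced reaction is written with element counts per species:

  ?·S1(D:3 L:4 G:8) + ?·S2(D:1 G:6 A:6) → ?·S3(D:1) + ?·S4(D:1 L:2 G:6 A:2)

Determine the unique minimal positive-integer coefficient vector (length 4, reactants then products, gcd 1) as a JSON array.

Coefficients: [3, 2, 5, 6]

D: 3·3+2·1 = 11 | 5·1+6·1 = 11
L: 3·4+2·0 = 12 | 5·0+6·2 = 12
G: 3·8+2·6 = 36 | 5·0+6·6 = 36
A: 3·0+2·6 = 12 | 5·0+6·2 = 12
gcd(3,2,5,6) = 1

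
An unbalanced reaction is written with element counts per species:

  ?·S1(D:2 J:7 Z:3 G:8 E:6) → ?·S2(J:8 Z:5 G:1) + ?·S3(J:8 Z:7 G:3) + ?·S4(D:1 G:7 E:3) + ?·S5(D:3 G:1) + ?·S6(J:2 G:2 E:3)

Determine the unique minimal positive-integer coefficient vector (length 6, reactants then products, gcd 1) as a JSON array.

D: 4·2 = 8 | 1·0+1·0+2·1+2·3+6·0 = 8
J: 4·7 = 28 | 1·8+1·8+2·0+2·0+6·2 = 28
Z: 4·3 = 12 | 1·5+1·7+2·0+2·0+6·0 = 12
G: 4·8 = 32 | 1·1+1·3+2·7+2·1+6·2 = 32
E: 4·6 = 24 | 1·0+1·0+2·3+2·0+6·3 = 24
gcd(4,1,1,2,2,6) = 1

Coefficients: [4, 1, 1, 2, 2, 6]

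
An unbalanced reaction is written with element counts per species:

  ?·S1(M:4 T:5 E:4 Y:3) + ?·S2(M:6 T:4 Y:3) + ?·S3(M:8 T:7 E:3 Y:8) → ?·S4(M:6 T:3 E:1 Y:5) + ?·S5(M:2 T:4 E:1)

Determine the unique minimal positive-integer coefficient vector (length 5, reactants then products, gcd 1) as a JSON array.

Coefficients: [1, 3, 1, 4, 3]

M: 1·4+3·6+1·8 = 30 | 4·6+3·2 = 30
T: 1·5+3·4+1·7 = 24 | 4·3+3·4 = 24
E: 1·4+3·0+1·3 = 7 | 4·1+3·1 = 7
Y: 1·3+3·3+1·8 = 20 | 4·5+3·0 = 20
gcd(1,3,1,4,3) = 1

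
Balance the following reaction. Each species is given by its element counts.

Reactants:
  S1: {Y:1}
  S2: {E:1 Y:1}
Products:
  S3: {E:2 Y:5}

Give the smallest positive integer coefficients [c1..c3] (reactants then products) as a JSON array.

Coefficients: [3, 2, 1]

E: 3·0+2·1 = 2 | 1·2 = 2
Y: 3·1+2·1 = 5 | 1·5 = 5
gcd(3,2,1) = 1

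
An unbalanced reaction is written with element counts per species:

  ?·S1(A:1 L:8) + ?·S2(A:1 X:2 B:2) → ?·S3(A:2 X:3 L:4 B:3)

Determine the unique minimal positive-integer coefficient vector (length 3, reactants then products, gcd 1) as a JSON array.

A: 1·1+3·1 = 4 | 2·2 = 4
X: 1·0+3·2 = 6 | 2·3 = 6
L: 1·8+3·0 = 8 | 2·4 = 8
B: 1·0+3·2 = 6 | 2·3 = 6
gcd(1,3,2) = 1

Coefficients: [1, 3, 2]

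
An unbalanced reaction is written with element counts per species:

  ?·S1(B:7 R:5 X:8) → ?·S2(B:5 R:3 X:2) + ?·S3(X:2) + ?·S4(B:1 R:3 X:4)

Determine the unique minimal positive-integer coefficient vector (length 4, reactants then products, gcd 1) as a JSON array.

B: 3·7 = 21 | 4·5+6·0+1·1 = 21
R: 3·5 = 15 | 4·3+6·0+1·3 = 15
X: 3·8 = 24 | 4·2+6·2+1·4 = 24
gcd(3,4,6,1) = 1

Coefficients: [3, 4, 6, 1]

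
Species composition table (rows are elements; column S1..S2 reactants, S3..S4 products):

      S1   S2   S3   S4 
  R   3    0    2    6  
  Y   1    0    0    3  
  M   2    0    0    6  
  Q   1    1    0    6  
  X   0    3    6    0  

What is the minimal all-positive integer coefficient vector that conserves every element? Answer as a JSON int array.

Coefficients: [6, 6, 3, 2]

R: 6·3+6·0 = 18 | 3·2+2·6 = 18
Y: 6·1+6·0 = 6 | 3·0+2·3 = 6
M: 6·2+6·0 = 12 | 3·0+2·6 = 12
Q: 6·1+6·1 = 12 | 3·0+2·6 = 12
X: 6·0+6·3 = 18 | 3·6+2·0 = 18
gcd(6,6,3,2) = 1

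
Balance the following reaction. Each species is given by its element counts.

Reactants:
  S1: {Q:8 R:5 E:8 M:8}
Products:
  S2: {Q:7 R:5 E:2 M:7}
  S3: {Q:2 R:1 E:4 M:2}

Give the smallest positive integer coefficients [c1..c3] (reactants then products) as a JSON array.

Coefficients: [3, 2, 5]

Q: 3·8 = 24 | 2·7+5·2 = 24
R: 3·5 = 15 | 2·5+5·1 = 15
E: 3·8 = 24 | 2·2+5·4 = 24
M: 3·8 = 24 | 2·7+5·2 = 24
gcd(3,2,5) = 1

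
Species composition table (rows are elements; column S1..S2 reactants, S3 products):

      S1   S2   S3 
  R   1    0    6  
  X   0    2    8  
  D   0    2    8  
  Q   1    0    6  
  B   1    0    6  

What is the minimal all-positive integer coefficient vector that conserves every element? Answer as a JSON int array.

R: 6·1+4·0 = 6 | 1·6 = 6
X: 6·0+4·2 = 8 | 1·8 = 8
D: 6·0+4·2 = 8 | 1·8 = 8
Q: 6·1+4·0 = 6 | 1·6 = 6
B: 6·1+4·0 = 6 | 1·6 = 6
gcd(6,4,1) = 1

Coefficients: [6, 4, 1]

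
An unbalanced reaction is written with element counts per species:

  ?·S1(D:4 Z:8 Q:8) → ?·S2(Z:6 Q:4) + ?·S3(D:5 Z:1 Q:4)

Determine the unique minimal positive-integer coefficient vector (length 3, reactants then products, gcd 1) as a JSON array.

Coefficients: [5, 6, 4]

D: 5·4 = 20 | 6·0+4·5 = 20
Z: 5·8 = 40 | 6·6+4·1 = 40
Q: 5·8 = 40 | 6·4+4·4 = 40
gcd(5,6,4) = 1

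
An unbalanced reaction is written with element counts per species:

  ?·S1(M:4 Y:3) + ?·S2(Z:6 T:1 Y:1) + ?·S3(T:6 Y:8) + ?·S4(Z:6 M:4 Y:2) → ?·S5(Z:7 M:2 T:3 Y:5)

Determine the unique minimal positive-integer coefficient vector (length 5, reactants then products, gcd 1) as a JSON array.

Coefficients: [2, 6, 2, 1, 6]

Z: 2·0+6·6+2·0+1·6 = 42 | 6·7 = 42
M: 2·4+6·0+2·0+1·4 = 12 | 6·2 = 12
T: 2·0+6·1+2·6+1·0 = 18 | 6·3 = 18
Y: 2·3+6·1+2·8+1·2 = 30 | 6·5 = 30
gcd(2,6,2,1,6) = 1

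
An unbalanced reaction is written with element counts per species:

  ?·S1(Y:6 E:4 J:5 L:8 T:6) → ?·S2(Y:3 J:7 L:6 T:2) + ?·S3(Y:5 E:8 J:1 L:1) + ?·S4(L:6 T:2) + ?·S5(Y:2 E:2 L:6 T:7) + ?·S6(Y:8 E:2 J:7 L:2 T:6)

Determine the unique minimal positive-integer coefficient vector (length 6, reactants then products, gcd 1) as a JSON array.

Coefficients: [6, 2, 2, 3, 2, 2]

Y: 6·6 = 36 | 2·3+2·5+3·0+2·2+2·8 = 36
E: 6·4 = 24 | 2·0+2·8+3·0+2·2+2·2 = 24
J: 6·5 = 30 | 2·7+2·1+3·0+2·0+2·7 = 30
L: 6·8 = 48 | 2·6+2·1+3·6+2·6+2·2 = 48
T: 6·6 = 36 | 2·2+2·0+3·2+2·7+2·6 = 36
gcd(6,2,2,3,2,2) = 1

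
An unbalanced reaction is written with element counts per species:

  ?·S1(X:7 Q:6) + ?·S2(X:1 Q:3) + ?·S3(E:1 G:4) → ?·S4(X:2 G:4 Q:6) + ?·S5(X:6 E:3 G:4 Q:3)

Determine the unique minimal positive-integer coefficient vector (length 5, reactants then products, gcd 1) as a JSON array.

Coefficients: [1, 3, 3, 2, 1]

X: 1·7+3·1+3·0 = 10 | 2·2+1·6 = 10
E: 1·0+3·0+3·1 = 3 | 2·0+1·3 = 3
G: 1·0+3·0+3·4 = 12 | 2·4+1·4 = 12
Q: 1·6+3·3+3·0 = 15 | 2·6+1·3 = 15
gcd(1,3,3,2,1) = 1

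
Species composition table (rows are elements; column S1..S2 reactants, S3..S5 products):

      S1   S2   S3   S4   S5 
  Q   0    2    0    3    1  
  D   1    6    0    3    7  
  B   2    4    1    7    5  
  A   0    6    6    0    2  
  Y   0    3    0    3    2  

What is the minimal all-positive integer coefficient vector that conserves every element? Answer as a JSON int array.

Q: 6·0+3·2 = 6 | 2·0+1·3+3·1 = 6
D: 6·1+3·6 = 24 | 2·0+1·3+3·7 = 24
B: 6·2+3·4 = 24 | 2·1+1·7+3·5 = 24
A: 6·0+3·6 = 18 | 2·6+1·0+3·2 = 18
Y: 6·0+3·3 = 9 | 2·0+1·3+3·2 = 9
gcd(6,3,2,1,3) = 1

Coefficients: [6, 3, 2, 1, 3]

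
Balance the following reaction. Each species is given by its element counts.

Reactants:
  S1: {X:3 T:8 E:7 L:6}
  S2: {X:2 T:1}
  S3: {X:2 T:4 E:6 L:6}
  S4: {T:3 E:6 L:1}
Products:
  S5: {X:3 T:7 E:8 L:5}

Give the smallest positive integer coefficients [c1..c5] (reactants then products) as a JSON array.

Coefficients: [2, 2, 1, 2, 4]

X: 2·3+2·2+1·2+2·0 = 12 | 4·3 = 12
T: 2·8+2·1+1·4+2·3 = 28 | 4·7 = 28
E: 2·7+2·0+1·6+2·6 = 32 | 4·8 = 32
L: 2·6+2·0+1·6+2·1 = 20 | 4·5 = 20
gcd(2,2,1,2,4) = 1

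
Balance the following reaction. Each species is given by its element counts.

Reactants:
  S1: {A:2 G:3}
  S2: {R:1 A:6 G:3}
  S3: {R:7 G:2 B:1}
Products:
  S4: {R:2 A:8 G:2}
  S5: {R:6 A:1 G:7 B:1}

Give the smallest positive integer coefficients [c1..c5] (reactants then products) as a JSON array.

R: 4·0+6·1+4·7 = 34 | 5·2+4·6 = 34
A: 4·2+6·6+4·0 = 44 | 5·8+4·1 = 44
G: 4·3+6·3+4·2 = 38 | 5·2+4·7 = 38
B: 4·0+6·0+4·1 = 4 | 5·0+4·1 = 4
gcd(4,6,4,5,4) = 1

Coefficients: [4, 6, 4, 5, 4]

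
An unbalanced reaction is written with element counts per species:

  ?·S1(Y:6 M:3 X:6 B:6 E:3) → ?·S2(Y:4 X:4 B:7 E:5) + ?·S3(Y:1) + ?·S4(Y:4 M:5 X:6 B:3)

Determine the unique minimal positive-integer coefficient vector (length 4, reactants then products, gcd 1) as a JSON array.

Y: 5·6 = 30 | 3·4+6·1+3·4 = 30
M: 5·3 = 15 | 3·0+6·0+3·5 = 15
X: 5·6 = 30 | 3·4+6·0+3·6 = 30
B: 5·6 = 30 | 3·7+6·0+3·3 = 30
E: 5·3 = 15 | 3·5+6·0+3·0 = 15
gcd(5,3,6,3) = 1

Coefficients: [5, 3, 6, 3]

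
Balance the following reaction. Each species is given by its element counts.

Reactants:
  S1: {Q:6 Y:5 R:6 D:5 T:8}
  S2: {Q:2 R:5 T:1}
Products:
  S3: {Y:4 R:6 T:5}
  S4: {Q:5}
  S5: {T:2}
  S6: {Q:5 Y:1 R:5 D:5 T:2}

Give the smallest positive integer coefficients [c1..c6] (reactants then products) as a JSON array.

Q: 5·6+5·2 = 40 | 5·0+3·5+5·0+5·5 = 40
Y: 5·5+5·0 = 25 | 5·4+3·0+5·0+5·1 = 25
R: 5·6+5·5 = 55 | 5·6+3·0+5·0+5·5 = 55
D: 5·5+5·0 = 25 | 5·0+3·0+5·0+5·5 = 25
T: 5·8+5·1 = 45 | 5·5+3·0+5·2+5·2 = 45
gcd(5,5,5,3,5,5) = 1

Coefficients: [5, 5, 5, 3, 5, 5]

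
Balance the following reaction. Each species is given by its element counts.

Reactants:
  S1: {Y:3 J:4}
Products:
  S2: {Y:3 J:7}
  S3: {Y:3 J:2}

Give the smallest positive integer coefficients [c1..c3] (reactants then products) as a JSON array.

Coefficients: [5, 2, 3]

Y: 5·3 = 15 | 2·3+3·3 = 15
J: 5·4 = 20 | 2·7+3·2 = 20
gcd(5,2,3) = 1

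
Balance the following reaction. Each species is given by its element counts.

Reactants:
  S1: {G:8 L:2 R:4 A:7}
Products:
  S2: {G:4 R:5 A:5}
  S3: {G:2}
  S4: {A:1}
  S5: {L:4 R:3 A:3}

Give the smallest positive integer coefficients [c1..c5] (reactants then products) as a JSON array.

G: 2·8 = 16 | 1·4+6·2+6·0+1·0 = 16
L: 2·2 = 4 | 1·0+6·0+6·0+1·4 = 4
R: 2·4 = 8 | 1·5+6·0+6·0+1·3 = 8
A: 2·7 = 14 | 1·5+6·0+6·1+1·3 = 14
gcd(2,1,6,6,1) = 1

Coefficients: [2, 1, 6, 6, 1]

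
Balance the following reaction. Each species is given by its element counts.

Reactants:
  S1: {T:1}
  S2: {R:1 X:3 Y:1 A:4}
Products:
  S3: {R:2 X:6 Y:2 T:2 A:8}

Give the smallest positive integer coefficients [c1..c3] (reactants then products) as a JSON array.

R: 2·0+2·1 = 2 | 1·2 = 2
X: 2·0+2·3 = 6 | 1·6 = 6
Y: 2·0+2·1 = 2 | 1·2 = 2
T: 2·1+2·0 = 2 | 1·2 = 2
A: 2·0+2·4 = 8 | 1·8 = 8
gcd(2,2,1) = 1

Coefficients: [2, 2, 1]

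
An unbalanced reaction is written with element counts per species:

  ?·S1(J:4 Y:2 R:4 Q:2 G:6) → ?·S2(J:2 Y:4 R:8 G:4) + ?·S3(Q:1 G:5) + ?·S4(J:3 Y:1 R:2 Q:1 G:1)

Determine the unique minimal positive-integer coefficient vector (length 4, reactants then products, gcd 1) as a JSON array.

J: 5·4 = 20 | 1·2+4·0+6·3 = 20
Y: 5·2 = 10 | 1·4+4·0+6·1 = 10
R: 5·4 = 20 | 1·8+4·0+6·2 = 20
Q: 5·2 = 10 | 1·0+4·1+6·1 = 10
G: 5·6 = 30 | 1·4+4·5+6·1 = 30
gcd(5,1,4,6) = 1

Coefficients: [5, 1, 4, 6]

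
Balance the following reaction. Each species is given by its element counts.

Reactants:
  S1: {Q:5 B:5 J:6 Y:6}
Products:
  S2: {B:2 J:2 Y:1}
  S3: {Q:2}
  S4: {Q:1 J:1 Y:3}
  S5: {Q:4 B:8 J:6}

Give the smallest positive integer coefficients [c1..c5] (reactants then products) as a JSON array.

Coefficients: [4, 6, 5, 6, 1]

Q: 4·5 = 20 | 6·0+5·2+6·1+1·4 = 20
B: 4·5 = 20 | 6·2+5·0+6·0+1·8 = 20
J: 4·6 = 24 | 6·2+5·0+6·1+1·6 = 24
Y: 4·6 = 24 | 6·1+5·0+6·3+1·0 = 24
gcd(4,6,5,6,1) = 1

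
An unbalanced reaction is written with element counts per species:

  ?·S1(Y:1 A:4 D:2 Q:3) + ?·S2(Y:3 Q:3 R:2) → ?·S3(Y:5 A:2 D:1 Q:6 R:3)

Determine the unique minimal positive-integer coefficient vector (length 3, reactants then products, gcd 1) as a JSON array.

Y: 1·1+3·3 = 10 | 2·5 = 10
A: 1·4+3·0 = 4 | 2·2 = 4
D: 1·2+3·0 = 2 | 2·1 = 2
Q: 1·3+3·3 = 12 | 2·6 = 12
R: 1·0+3·2 = 6 | 2·3 = 6
gcd(1,3,2) = 1

Coefficients: [1, 3, 2]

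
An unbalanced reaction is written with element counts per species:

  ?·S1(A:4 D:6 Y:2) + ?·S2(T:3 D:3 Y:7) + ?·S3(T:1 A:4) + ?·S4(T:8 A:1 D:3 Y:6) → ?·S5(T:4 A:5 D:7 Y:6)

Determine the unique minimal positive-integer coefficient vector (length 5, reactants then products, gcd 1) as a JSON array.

T: 5·0+2·3+2·1+2·8 = 24 | 6·4 = 24
A: 5·4+2·0+2·4+2·1 = 30 | 6·5 = 30
D: 5·6+2·3+2·0+2·3 = 42 | 6·7 = 42
Y: 5·2+2·7+2·0+2·6 = 36 | 6·6 = 36
gcd(5,2,2,2,6) = 1

Coefficients: [5, 2, 2, 2, 6]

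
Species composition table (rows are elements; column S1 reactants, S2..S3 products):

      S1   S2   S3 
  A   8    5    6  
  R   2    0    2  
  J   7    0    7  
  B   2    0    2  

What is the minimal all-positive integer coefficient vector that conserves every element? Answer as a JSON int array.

A: 5·8 = 40 | 2·5+5·6 = 40
R: 5·2 = 10 | 2·0+5·2 = 10
J: 5·7 = 35 | 2·0+5·7 = 35
B: 5·2 = 10 | 2·0+5·2 = 10
gcd(5,2,5) = 1

Coefficients: [5, 2, 5]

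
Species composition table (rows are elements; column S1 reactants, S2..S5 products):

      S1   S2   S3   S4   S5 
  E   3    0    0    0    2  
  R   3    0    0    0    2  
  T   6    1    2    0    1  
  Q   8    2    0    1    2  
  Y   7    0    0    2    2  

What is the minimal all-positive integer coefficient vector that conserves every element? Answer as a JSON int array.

Coefficients: [2, 3, 3, 4, 3]

E: 2·3 = 6 | 3·0+3·0+4·0+3·2 = 6
R: 2·3 = 6 | 3·0+3·0+4·0+3·2 = 6
T: 2·6 = 12 | 3·1+3·2+4·0+3·1 = 12
Q: 2·8 = 16 | 3·2+3·0+4·1+3·2 = 16
Y: 2·7 = 14 | 3·0+3·0+4·2+3·2 = 14
gcd(2,3,3,4,3) = 1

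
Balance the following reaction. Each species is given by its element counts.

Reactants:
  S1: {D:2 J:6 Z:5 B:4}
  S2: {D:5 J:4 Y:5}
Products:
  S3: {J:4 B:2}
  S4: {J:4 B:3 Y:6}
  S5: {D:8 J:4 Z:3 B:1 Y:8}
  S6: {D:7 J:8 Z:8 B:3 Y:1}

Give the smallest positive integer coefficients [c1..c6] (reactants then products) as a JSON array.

D: 6·2+5·5 = 37 | 5·0+1·0+2·8+3·7 = 37
J: 6·6+5·4 = 56 | 5·4+1·4+2·4+3·8 = 56
Z: 6·5+5·0 = 30 | 5·0+1·0+2·3+3·8 = 30
B: 6·4+5·0 = 24 | 5·2+1·3+2·1+3·3 = 24
Y: 6·0+5·5 = 25 | 5·0+1·6+2·8+3·1 = 25
gcd(6,5,5,1,2,3) = 1

Coefficients: [6, 5, 5, 1, 2, 3]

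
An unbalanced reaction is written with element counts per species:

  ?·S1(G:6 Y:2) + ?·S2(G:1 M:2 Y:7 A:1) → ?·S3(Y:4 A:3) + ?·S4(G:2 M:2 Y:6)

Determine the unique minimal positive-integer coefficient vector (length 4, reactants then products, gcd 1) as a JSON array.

Coefficients: [1, 6, 2, 6]

G: 1·6+6·1 = 12 | 2·0+6·2 = 12
M: 1·0+6·2 = 12 | 2·0+6·2 = 12
Y: 1·2+6·7 = 44 | 2·4+6·6 = 44
A: 1·0+6·1 = 6 | 2·3+6·0 = 6
gcd(1,6,2,6) = 1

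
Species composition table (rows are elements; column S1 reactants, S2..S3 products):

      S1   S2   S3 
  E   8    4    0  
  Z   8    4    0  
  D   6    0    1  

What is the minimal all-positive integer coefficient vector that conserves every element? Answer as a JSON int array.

Coefficients: [1, 2, 6]

E: 1·8 = 8 | 2·4+6·0 = 8
Z: 1·8 = 8 | 2·4+6·0 = 8
D: 1·6 = 6 | 2·0+6·1 = 6
gcd(1,2,6) = 1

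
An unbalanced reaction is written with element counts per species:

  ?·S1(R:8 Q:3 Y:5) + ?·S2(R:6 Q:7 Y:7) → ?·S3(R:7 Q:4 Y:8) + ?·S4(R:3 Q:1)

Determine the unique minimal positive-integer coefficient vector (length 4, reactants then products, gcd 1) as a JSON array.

Coefficients: [5, 1, 4, 6]

R: 5·8+1·6 = 46 | 4·7+6·3 = 46
Q: 5·3+1·7 = 22 | 4·4+6·1 = 22
Y: 5·5+1·7 = 32 | 4·8+6·0 = 32
gcd(5,1,4,6) = 1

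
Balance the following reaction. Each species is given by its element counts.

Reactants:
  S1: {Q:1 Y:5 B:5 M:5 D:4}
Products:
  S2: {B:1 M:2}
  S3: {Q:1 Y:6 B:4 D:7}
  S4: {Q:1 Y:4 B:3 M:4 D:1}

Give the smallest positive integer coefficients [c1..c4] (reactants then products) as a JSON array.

Coefficients: [2, 3, 1, 1]

Q: 2·1 = 2 | 3·0+1·1+1·1 = 2
Y: 2·5 = 10 | 3·0+1·6+1·4 = 10
B: 2·5 = 10 | 3·1+1·4+1·3 = 10
M: 2·5 = 10 | 3·2+1·0+1·4 = 10
D: 2·4 = 8 | 3·0+1·7+1·1 = 8
gcd(2,3,1,1) = 1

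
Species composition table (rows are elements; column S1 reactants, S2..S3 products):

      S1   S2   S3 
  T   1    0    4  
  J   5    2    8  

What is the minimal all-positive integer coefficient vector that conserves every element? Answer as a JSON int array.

Coefficients: [4, 6, 1]

T: 4·1 = 4 | 6·0+1·4 = 4
J: 4·5 = 20 | 6·2+1·8 = 20
gcd(4,6,1) = 1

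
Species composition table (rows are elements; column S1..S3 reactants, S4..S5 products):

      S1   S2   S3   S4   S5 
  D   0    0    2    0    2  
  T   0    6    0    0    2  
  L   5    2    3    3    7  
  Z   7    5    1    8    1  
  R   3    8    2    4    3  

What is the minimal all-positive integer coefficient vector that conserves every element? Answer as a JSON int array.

D: 5·0+1·0+3·2 = 6 | 5·0+3·2 = 6
T: 5·0+1·6+3·0 = 6 | 5·0+3·2 = 6
L: 5·5+1·2+3·3 = 36 | 5·3+3·7 = 36
Z: 5·7+1·5+3·1 = 43 | 5·8+3·1 = 43
R: 5·3+1·8+3·2 = 29 | 5·4+3·3 = 29
gcd(5,1,3,5,3) = 1

Coefficients: [5, 1, 3, 5, 3]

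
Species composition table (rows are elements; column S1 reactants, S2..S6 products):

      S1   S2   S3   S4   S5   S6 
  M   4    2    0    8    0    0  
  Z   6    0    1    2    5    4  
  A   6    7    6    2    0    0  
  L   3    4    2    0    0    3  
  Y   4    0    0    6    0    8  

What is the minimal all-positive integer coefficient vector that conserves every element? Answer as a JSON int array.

Coefficients: [5, 2, 2, 2, 4, 1]

M: 5·4 = 20 | 2·2+2·0+2·8+4·0+1·0 = 20
Z: 5·6 = 30 | 2·0+2·1+2·2+4·5+1·4 = 30
A: 5·6 = 30 | 2·7+2·6+2·2+4·0+1·0 = 30
L: 5·3 = 15 | 2·4+2·2+2·0+4·0+1·3 = 15
Y: 5·4 = 20 | 2·0+2·0+2·6+4·0+1·8 = 20
gcd(5,2,2,2,4,1) = 1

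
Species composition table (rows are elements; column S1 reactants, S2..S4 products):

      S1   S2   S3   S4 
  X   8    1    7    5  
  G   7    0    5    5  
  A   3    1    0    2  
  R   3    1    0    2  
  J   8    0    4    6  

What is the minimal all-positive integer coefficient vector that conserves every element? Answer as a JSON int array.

X: 5·8 = 40 | 3·1+1·7+6·5 = 40
G: 5·7 = 35 | 3·0+1·5+6·5 = 35
A: 5·3 = 15 | 3·1+1·0+6·2 = 15
R: 5·3 = 15 | 3·1+1·0+6·2 = 15
J: 5·8 = 40 | 3·0+1·4+6·6 = 40
gcd(5,3,1,6) = 1

Coefficients: [5, 3, 1, 6]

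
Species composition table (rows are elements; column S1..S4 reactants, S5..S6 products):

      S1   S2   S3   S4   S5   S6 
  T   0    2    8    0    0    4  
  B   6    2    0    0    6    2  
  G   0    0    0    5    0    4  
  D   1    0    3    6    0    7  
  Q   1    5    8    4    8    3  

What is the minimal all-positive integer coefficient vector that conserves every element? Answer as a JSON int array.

T: 5·0+2·2+2·8+4·0 = 20 | 4·0+5·4 = 20
B: 5·6+2·2+2·0+4·0 = 34 | 4·6+5·2 = 34
G: 5·0+2·0+2·0+4·5 = 20 | 4·0+5·4 = 20
D: 5·1+2·0+2·3+4·6 = 35 | 4·0+5·7 = 35
Q: 5·1+2·5+2·8+4·4 = 47 | 4·8+5·3 = 47
gcd(5,2,2,4,4,5) = 1

Coefficients: [5, 2, 2, 4, 4, 5]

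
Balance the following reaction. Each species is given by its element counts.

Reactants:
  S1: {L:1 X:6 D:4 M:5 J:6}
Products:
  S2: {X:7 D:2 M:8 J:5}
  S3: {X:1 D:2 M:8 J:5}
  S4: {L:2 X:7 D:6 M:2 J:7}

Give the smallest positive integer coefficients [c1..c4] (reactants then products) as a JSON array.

L: 6·1 = 6 | 2·0+1·0+3·2 = 6
X: 6·6 = 36 | 2·7+1·1+3·7 = 36
D: 6·4 = 24 | 2·2+1·2+3·6 = 24
M: 6·5 = 30 | 2·8+1·8+3·2 = 30
J: 6·6 = 36 | 2·5+1·5+3·7 = 36
gcd(6,2,1,3) = 1

Coefficients: [6, 2, 1, 3]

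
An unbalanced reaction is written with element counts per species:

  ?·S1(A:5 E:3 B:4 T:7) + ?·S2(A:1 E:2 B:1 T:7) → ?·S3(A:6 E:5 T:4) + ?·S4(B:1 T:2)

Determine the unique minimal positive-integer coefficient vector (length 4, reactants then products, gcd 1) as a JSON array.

A: 1·5+1·1 = 6 | 1·6+5·0 = 6
E: 1·3+1·2 = 5 | 1·5+5·0 = 5
B: 1·4+1·1 = 5 | 1·0+5·1 = 5
T: 1·7+1·7 = 14 | 1·4+5·2 = 14
gcd(1,1,1,5) = 1

Coefficients: [1, 1, 1, 5]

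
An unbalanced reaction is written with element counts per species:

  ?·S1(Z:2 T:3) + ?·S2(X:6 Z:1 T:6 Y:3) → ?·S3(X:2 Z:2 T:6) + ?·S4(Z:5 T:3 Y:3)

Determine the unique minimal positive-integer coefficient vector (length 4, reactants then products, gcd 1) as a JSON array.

X: 5·0+1·6 = 6 | 3·2+1·0 = 6
Z: 5·2+1·1 = 11 | 3·2+1·5 = 11
T: 5·3+1·6 = 21 | 3·6+1·3 = 21
Y: 5·0+1·3 = 3 | 3·0+1·3 = 3
gcd(5,1,3,1) = 1

Coefficients: [5, 1, 3, 1]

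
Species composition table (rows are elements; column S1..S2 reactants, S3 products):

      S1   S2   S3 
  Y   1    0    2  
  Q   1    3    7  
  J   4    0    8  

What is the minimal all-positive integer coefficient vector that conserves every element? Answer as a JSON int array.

Coefficients: [6, 5, 3]

Y: 6·1+5·0 = 6 | 3·2 = 6
Q: 6·1+5·3 = 21 | 3·7 = 21
J: 6·4+5·0 = 24 | 3·8 = 24
gcd(6,5,3) = 1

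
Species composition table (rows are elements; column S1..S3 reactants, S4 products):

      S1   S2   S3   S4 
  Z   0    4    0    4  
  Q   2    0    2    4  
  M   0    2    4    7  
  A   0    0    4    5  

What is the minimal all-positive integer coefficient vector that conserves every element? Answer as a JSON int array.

Coefficients: [3, 4, 5, 4]

Z: 3·0+4·4+5·0 = 16 | 4·4 = 16
Q: 3·2+4·0+5·2 = 16 | 4·4 = 16
M: 3·0+4·2+5·4 = 28 | 4·7 = 28
A: 3·0+4·0+5·4 = 20 | 4·5 = 20
gcd(3,4,5,4) = 1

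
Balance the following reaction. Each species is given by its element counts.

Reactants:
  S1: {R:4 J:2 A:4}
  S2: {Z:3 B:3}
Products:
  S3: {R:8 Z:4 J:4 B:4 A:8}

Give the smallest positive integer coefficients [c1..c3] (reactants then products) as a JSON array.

R: 6·4+4·0 = 24 | 3·8 = 24
Z: 6·0+4·3 = 12 | 3·4 = 12
J: 6·2+4·0 = 12 | 3·4 = 12
B: 6·0+4·3 = 12 | 3·4 = 12
A: 6·4+4·0 = 24 | 3·8 = 24
gcd(6,4,3) = 1

Coefficients: [6, 4, 3]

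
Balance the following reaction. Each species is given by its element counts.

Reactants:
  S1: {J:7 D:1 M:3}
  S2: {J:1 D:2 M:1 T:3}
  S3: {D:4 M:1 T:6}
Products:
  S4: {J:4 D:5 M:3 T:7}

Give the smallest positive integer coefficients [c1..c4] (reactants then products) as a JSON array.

J: 1·7+5·1+1·0 = 12 | 3·4 = 12
D: 1·1+5·2+1·4 = 15 | 3·5 = 15
M: 1·3+5·1+1·1 = 9 | 3·3 = 9
T: 1·0+5·3+1·6 = 21 | 3·7 = 21
gcd(1,5,1,3) = 1

Coefficients: [1, 5, 1, 3]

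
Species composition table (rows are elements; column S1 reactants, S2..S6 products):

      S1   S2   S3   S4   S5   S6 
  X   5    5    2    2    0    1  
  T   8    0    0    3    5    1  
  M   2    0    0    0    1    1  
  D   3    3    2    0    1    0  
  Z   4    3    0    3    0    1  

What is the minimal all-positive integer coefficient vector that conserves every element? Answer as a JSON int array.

Coefficients: [6, 2, 3, 4, 6, 6]

X: 6·5 = 30 | 2·5+3·2+4·2+6·0+6·1 = 30
T: 6·8 = 48 | 2·0+3·0+4·3+6·5+6·1 = 48
M: 6·2 = 12 | 2·0+3·0+4·0+6·1+6·1 = 12
D: 6·3 = 18 | 2·3+3·2+4·0+6·1+6·0 = 18
Z: 6·4 = 24 | 2·3+3·0+4·3+6·0+6·1 = 24
gcd(6,2,3,4,6,6) = 1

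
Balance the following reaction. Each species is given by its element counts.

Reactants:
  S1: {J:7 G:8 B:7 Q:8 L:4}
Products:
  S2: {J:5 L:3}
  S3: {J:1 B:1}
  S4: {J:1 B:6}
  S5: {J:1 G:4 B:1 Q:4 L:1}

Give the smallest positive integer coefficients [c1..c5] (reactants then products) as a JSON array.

Coefficients: [3, 2, 3, 2, 6]

J: 3·7 = 21 | 2·5+3·1+2·1+6·1 = 21
G: 3·8 = 24 | 2·0+3·0+2·0+6·4 = 24
B: 3·7 = 21 | 2·0+3·1+2·6+6·1 = 21
Q: 3·8 = 24 | 2·0+3·0+2·0+6·4 = 24
L: 3·4 = 12 | 2·3+3·0+2·0+6·1 = 12
gcd(3,2,3,2,6) = 1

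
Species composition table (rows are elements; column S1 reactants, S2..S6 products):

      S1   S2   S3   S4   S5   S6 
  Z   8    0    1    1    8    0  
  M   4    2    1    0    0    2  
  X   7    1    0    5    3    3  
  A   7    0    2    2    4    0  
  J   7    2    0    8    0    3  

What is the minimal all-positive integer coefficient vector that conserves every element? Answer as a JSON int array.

Coefficients: [4, 3, 6, 2, 3, 2]

Z: 4·8 = 32 | 3·0+6·1+2·1+3·8+2·0 = 32
M: 4·4 = 16 | 3·2+6·1+2·0+3·0+2·2 = 16
X: 4·7 = 28 | 3·1+6·0+2·5+3·3+2·3 = 28
A: 4·7 = 28 | 3·0+6·2+2·2+3·4+2·0 = 28
J: 4·7 = 28 | 3·2+6·0+2·8+3·0+2·3 = 28
gcd(4,3,6,2,3,2) = 1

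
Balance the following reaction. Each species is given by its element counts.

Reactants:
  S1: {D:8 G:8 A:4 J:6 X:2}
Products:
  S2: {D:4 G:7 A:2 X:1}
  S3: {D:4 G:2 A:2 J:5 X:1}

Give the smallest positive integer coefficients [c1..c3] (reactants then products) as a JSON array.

D: 5·8 = 40 | 4·4+6·4 = 40
G: 5·8 = 40 | 4·7+6·2 = 40
A: 5·4 = 20 | 4·2+6·2 = 20
J: 5·6 = 30 | 4·0+6·5 = 30
X: 5·2 = 10 | 4·1+6·1 = 10
gcd(5,4,6) = 1

Coefficients: [5, 4, 6]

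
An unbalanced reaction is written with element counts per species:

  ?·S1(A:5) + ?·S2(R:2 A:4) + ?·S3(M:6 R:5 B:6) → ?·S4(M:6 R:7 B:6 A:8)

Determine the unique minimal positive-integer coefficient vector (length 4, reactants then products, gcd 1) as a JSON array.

Coefficients: [4, 5, 5, 5]

M: 4·0+5·0+5·6 = 30 | 5·6 = 30
R: 4·0+5·2+5·5 = 35 | 5·7 = 35
B: 4·0+5·0+5·6 = 30 | 5·6 = 30
A: 4·5+5·4+5·0 = 40 | 5·8 = 40
gcd(4,5,5,5) = 1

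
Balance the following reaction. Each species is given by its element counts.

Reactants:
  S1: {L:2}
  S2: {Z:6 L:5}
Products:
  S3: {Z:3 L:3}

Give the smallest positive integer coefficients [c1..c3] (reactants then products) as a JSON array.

Coefficients: [1, 2, 4]

Z: 1·0+2·6 = 12 | 4·3 = 12
L: 1·2+2·5 = 12 | 4·3 = 12
gcd(1,2,4) = 1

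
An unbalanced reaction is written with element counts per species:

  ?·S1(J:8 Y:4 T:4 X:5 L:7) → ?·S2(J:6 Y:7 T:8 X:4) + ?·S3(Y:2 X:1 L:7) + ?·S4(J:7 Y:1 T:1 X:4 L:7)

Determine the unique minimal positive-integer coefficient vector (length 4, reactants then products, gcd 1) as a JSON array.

J: 5·8 = 40 | 2·6+1·0+4·7 = 40
Y: 5·4 = 20 | 2·7+1·2+4·1 = 20
T: 5·4 = 20 | 2·8+1·0+4·1 = 20
X: 5·5 = 25 | 2·4+1·1+4·4 = 25
L: 5·7 = 35 | 2·0+1·7+4·7 = 35
gcd(5,2,1,4) = 1

Coefficients: [5, 2, 1, 4]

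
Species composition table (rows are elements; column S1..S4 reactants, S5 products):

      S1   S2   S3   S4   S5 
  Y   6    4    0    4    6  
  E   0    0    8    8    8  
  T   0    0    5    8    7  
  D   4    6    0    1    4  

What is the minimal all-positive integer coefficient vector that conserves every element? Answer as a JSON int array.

Coefficients: [1, 1, 1, 2, 3]

Y: 1·6+1·4+1·0+2·4 = 18 | 3·6 = 18
E: 1·0+1·0+1·8+2·8 = 24 | 3·8 = 24
T: 1·0+1·0+1·5+2·8 = 21 | 3·7 = 21
D: 1·4+1·6+1·0+2·1 = 12 | 3·4 = 12
gcd(1,1,1,2,3) = 1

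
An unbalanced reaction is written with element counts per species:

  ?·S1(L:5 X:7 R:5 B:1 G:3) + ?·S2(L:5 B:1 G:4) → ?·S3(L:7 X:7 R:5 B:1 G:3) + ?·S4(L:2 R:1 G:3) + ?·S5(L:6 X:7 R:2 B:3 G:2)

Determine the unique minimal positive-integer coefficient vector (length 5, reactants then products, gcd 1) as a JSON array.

L: 5·5+4·5 = 45 | 3·7+6·2+2·6 = 45
X: 5·7+4·0 = 35 | 3·7+6·0+2·7 = 35
R: 5·5+4·0 = 25 | 3·5+6·1+2·2 = 25
B: 5·1+4·1 = 9 | 3·1+6·0+2·3 = 9
G: 5·3+4·4 = 31 | 3·3+6·3+2·2 = 31
gcd(5,4,3,6,2) = 1

Coefficients: [5, 4, 3, 6, 2]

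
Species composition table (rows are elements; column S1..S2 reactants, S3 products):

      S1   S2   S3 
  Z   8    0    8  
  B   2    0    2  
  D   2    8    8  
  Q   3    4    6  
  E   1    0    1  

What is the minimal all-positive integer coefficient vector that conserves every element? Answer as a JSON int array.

Coefficients: [4, 3, 4]

Z: 4·8+3·0 = 32 | 4·8 = 32
B: 4·2+3·0 = 8 | 4·2 = 8
D: 4·2+3·8 = 32 | 4·8 = 32
Q: 4·3+3·4 = 24 | 4·6 = 24
E: 4·1+3·0 = 4 | 4·1 = 4
gcd(4,3,4) = 1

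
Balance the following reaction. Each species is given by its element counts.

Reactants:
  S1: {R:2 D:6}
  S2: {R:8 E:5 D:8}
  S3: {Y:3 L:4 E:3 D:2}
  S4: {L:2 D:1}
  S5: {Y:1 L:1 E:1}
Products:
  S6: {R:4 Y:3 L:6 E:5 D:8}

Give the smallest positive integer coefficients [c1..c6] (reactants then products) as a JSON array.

Coefficients: [2, 2, 3, 6, 6, 5]

R: 2·2+2·8+3·0+6·0+6·0 = 20 | 5·4 = 20
Y: 2·0+2·0+3·3+6·0+6·1 = 15 | 5·3 = 15
L: 2·0+2·0+3·4+6·2+6·1 = 30 | 5·6 = 30
E: 2·0+2·5+3·3+6·0+6·1 = 25 | 5·5 = 25
D: 2·6+2·8+3·2+6·1+6·0 = 40 | 5·8 = 40
gcd(2,2,3,6,6,5) = 1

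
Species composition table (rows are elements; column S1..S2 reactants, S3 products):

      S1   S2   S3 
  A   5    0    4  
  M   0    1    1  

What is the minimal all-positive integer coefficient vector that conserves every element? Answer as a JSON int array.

A: 4·5+5·0 = 20 | 5·4 = 20
M: 4·0+5·1 = 5 | 5·1 = 5
gcd(4,5,5) = 1

Coefficients: [4, 5, 5]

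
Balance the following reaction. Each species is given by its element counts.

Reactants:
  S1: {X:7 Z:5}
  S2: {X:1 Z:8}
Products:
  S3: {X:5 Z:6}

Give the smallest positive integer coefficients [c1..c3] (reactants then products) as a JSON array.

Coefficients: [2, 1, 3]

X: 2·7+1·1 = 15 | 3·5 = 15
Z: 2·5+1·8 = 18 | 3·6 = 18
gcd(2,1,3) = 1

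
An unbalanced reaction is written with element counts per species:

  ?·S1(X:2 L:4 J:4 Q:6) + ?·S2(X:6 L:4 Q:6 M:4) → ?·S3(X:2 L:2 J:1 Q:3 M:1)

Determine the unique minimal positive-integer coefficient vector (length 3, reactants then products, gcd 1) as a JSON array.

X: 1·2+1·6 = 8 | 4·2 = 8
L: 1·4+1·4 = 8 | 4·2 = 8
J: 1·4+1·0 = 4 | 4·1 = 4
Q: 1·6+1·6 = 12 | 4·3 = 12
M: 1·0+1·4 = 4 | 4·1 = 4
gcd(1,1,4) = 1

Coefficients: [1, 1, 4]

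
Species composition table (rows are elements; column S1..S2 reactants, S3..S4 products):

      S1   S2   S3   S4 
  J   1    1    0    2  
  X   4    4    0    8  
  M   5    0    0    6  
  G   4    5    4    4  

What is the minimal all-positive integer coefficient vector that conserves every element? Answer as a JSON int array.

J: 6·1+4·1 = 10 | 6·0+5·2 = 10
X: 6·4+4·4 = 40 | 6·0+5·8 = 40
M: 6·5+4·0 = 30 | 6·0+5·6 = 30
G: 6·4+4·5 = 44 | 6·4+5·4 = 44
gcd(6,4,6,5) = 1

Coefficients: [6, 4, 6, 5]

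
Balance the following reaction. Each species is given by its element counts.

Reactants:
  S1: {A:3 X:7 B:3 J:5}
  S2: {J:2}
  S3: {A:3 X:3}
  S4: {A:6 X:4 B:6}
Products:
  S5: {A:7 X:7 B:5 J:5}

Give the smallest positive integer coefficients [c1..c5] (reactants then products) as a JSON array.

A: 1·3+5·0+2·3+2·6 = 21 | 3·7 = 21
X: 1·7+5·0+2·3+2·4 = 21 | 3·7 = 21
B: 1·3+5·0+2·0+2·6 = 15 | 3·5 = 15
J: 1·5+5·2+2·0+2·0 = 15 | 3·5 = 15
gcd(1,5,2,2,3) = 1

Coefficients: [1, 5, 2, 2, 3]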